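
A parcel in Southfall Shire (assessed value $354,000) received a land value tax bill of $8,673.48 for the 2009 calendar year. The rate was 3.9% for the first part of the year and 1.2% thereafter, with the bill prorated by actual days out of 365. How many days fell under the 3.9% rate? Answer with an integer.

169 days

Let d = days at the first rate; then 365 − d days at the second rate.
$354,000 × [3.9%·d + 1.2%·(365−d)] / 365 = $8,673.48
Solving gives d = 169, so the new rate took effect on 19 June 2009.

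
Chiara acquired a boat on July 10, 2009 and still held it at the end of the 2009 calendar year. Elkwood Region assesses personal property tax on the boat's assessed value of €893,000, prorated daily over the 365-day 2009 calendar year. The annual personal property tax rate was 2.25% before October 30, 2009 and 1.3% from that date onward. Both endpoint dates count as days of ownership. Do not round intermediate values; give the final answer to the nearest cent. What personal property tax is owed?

€8,169.12

July 10 – October 29, 2009: 112 days at 2.25% → €893,000 × 2.25% × 112/365 = €6,165.3699
October 30 – December 31, 2009: 63 days at 1.3% → €893,000 × 1.3% × 63/365 = €2,003.7452
Total = €8,169.1151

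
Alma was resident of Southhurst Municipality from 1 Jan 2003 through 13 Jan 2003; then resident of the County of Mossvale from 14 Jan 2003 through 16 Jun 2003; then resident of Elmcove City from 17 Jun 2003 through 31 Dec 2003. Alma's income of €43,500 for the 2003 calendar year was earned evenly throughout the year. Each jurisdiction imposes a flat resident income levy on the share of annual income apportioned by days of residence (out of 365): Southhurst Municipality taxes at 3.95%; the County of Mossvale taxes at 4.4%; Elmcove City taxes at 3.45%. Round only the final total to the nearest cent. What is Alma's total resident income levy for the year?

€1,682.85

Southhurst Municipality, 1 Jan – 13 Jan 2003: 13 days → €43,500 × 3.95% × 13/365 = €61.1979
The County of Mossvale, 14 Jan – 16 Jun 2003: 154 days → €43,500 × 4.4% × 154/365 = €807.5507
Elmcove City, 17 Jun – 31 Dec 2003: 198 days → €43,500 × 3.45% × 198/365 = €814.1055
Total = €1,682.8541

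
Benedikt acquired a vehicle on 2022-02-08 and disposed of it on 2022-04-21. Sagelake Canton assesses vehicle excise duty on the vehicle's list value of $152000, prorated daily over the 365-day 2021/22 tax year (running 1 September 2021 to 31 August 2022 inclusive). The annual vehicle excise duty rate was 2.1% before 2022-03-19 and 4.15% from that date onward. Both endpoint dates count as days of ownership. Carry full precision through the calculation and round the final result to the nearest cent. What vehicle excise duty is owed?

$928.66

2022-02-08 to 2022-03-18: 39 days at 2.1% → $152000 × 2.1% × 39/365 = $341.0630
2022-03-19 to 2022-04-21: 34 days at 4.15% → $152000 × 4.15% × 34/365 = $587.5945
Total = $928.6575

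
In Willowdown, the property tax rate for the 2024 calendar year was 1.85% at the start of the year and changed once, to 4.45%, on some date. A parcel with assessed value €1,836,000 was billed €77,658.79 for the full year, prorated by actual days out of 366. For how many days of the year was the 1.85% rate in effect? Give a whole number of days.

31 days

Let d = days at the first rate; then 366 − d days at the second rate.
€1,836,000 × [1.85%·d + 4.45%·(366−d)] / 366 = €77,658.79
Solving gives d = 31, so the new rate took effect on 1 Feb 2024.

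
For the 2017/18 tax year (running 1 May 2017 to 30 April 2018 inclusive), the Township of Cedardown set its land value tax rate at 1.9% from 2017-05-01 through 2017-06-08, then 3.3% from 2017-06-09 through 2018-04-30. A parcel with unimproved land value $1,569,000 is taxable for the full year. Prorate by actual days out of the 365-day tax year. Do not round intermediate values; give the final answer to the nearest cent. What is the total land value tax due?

2017-05-01 to 2017-06-08: 39 days at 1.9% → $1,569,000 × 1.9% × 39/365 = $3,185.2849
2017-06-09 to 2018-04-30: 326 days at 3.3% → $1,569,000 × 3.3% × 326/365 = $46,244.6630
Total = $49,429.9479

$49,429.95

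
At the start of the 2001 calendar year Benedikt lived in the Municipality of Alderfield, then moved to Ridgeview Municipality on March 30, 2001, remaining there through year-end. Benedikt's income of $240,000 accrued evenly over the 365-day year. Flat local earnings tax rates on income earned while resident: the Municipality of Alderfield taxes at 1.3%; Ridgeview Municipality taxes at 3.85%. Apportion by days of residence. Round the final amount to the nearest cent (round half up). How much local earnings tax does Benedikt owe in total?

$7,764.49

The Municipality of Alderfield, January 1 – March 29, 2001: 88 days → $240,000 × 1.3% × 88/365 = $752.2192
Ridgeview Municipality, March 30 – December 31, 2001: 277 days → $240,000 × 3.85% × 277/365 = $7,012.2740
Total = $7,764.4932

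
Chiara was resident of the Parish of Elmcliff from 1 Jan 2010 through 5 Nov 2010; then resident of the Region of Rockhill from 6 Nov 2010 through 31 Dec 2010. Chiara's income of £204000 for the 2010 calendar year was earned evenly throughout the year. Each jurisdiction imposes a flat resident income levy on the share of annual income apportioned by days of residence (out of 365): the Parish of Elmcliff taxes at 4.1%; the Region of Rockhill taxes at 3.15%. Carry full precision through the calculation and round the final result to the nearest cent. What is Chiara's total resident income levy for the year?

£8066.66

The Parish of Elmcliff, 1 Jan – 5 Nov 2010: 309 days → £204000 × 4.1% × 309/365 = £7080.7562
The Region of Rockhill, 6 Nov – 31 Dec 2010: 56 days → £204000 × 3.15% × 56/365 = £985.9068
Total = £8066.6630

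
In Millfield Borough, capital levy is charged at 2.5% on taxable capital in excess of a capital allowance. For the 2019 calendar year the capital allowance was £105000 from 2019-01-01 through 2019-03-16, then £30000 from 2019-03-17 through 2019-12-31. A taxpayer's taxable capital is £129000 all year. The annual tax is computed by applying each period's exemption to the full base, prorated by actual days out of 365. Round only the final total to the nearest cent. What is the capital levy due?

£2089.73

2019-01-01 to 2019-03-16: 75 days, exemption £105000 → (£129000 − £105000) × 2.5% × 75/365 = £123.2877
2019-03-17 to 2019-12-31: 290 days, exemption £30000 → (£129000 − £30000) × 2.5% × 290/365 = £1966.4384
Total = £2089.7260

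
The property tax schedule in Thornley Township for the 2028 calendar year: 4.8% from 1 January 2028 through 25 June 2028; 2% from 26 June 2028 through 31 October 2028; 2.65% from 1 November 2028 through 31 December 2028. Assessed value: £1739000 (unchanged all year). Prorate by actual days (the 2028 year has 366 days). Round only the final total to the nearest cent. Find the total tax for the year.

1 January – 25 June 2028: 177 days at 4.8% → £1739000 × 4.8% × 177/366 = £40367.6066
26 June – 31 October 2028: 128 days at 2% → £1739000 × 2% × 128/366 = £12163.4973
1 November – 31 December 2028: 61 days at 2.65% → £1739000 × 2.65% × 61/366 = £7680.5833
Total = £60211.6872

£60211.69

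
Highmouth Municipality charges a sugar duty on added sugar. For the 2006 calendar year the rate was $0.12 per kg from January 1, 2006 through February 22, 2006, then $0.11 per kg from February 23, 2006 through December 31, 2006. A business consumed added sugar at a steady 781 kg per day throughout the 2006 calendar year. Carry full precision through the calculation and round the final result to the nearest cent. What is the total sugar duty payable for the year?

$31771.08

January 1 – February 22, 2006: 53 days × 781 kg/day = 41,393 kg at $0.12/kg → $4967.16
February 23 – December 31, 2006: 312 days × 781 kg/day = 243,672 kg at $0.11/kg → $26803.92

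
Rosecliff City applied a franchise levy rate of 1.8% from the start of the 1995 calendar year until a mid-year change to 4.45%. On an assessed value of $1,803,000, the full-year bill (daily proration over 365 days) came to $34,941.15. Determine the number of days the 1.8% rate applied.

Let d = days at the first rate; then 365 − d days at the second rate.
$1,803,000 × [1.8%·d + 4.45%·(365−d)] / 365 = $34,941.15
Solving gives d = 346, so the new rate took effect on December 13, 1995.

346 days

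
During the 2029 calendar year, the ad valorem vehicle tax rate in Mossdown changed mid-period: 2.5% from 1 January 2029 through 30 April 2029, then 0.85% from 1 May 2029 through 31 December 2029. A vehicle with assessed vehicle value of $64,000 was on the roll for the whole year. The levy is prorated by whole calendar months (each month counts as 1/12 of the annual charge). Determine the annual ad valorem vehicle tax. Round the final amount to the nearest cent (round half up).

$896.00

1 January – 30 April 2029: 4 months at 2.5% → $64,000 × 2.5% × 4/12 = $533.3333
1 May – 31 December 2029: 8 months at 0.85% → $64,000 × 0.85% × 8/12 = $362.6667
Total = $896.0000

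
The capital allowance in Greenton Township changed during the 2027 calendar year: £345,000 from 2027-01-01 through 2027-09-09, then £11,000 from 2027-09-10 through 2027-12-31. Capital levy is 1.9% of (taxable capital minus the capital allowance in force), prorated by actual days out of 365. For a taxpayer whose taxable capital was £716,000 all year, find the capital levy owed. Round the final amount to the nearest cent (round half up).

2027-01-01 to 2027-09-09: 252 days, exemption £345,000 → (£716,000 − £345,000) × 1.9% × 252/365 = £4,866.7068
2027-09-10 to 2027-12-31: 113 days, exemption £11,000 → (£716,000 − £11,000) × 1.9% × 113/365 = £4,146.9452
Total = £9,013.6521

£9,013.65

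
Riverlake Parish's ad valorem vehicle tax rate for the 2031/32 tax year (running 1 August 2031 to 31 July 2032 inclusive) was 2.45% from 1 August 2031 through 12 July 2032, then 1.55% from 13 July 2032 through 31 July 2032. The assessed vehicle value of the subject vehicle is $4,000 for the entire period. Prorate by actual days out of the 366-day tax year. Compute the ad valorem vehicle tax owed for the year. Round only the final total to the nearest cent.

$96.13

1 August 2031 – 12 July 2032: 347 days at 2.45% → $4,000 × 2.45% × 347/366 = $92.9126
13 July – 31 July 2032: 19 days at 1.55% → $4,000 × 1.55% × 19/366 = $3.2186
Total = $96.1311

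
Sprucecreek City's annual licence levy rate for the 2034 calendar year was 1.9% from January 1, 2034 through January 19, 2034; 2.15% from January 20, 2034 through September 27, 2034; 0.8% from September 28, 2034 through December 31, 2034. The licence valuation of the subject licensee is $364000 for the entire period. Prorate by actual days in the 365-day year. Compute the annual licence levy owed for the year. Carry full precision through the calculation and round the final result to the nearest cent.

January 1 – January 19, 2034: 19 days at 1.9% → $364000 × 1.9% × 19/365 = $360.0110
January 20 – September 27, 2034: 251 days at 2.15% → $364000 × 2.15% × 251/365 = $5381.7151
September 28 – December 31, 2034: 95 days at 0.8% → $364000 × 0.8% × 95/365 = $757.9178
Total = $6499.6438

$6499.64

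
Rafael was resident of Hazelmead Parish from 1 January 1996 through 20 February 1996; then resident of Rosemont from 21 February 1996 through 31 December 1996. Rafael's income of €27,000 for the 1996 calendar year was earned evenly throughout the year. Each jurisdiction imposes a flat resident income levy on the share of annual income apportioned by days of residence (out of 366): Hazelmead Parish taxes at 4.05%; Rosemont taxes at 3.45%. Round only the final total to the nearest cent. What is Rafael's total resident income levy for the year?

Hazelmead Parish, 1 January – 20 February 1996: 51 days → €27,000 × 4.05% × 51/366 = €152.3730
Rosemont, 21 February – 31 December 1996: 315 days → €27,000 × 3.45% × 315/366 = €801.7008
Total = €954.0738

€954.07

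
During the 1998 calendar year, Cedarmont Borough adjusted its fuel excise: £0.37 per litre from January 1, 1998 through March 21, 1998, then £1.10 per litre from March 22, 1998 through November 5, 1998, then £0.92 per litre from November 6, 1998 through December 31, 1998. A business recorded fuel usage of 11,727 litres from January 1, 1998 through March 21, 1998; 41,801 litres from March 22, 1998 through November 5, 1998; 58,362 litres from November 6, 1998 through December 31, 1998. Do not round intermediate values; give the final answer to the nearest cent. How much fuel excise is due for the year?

January 1 – March 21, 1998: 11,727 litres at £0.37/litre → £4,338.99
March 22 – November 5, 1998: 41,801 litres at £1.10/litre → £45,981.10
November 6 – December 31, 1998: 58,362 litres at £0.92/litre → £53,693.04

£104,013.13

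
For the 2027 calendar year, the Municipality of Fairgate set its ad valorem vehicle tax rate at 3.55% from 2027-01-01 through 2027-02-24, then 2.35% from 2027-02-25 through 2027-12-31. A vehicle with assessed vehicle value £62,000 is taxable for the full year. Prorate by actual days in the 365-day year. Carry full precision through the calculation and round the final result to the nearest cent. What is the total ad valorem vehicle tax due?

£1,569.11

2027-01-01 to 2027-02-24: 55 days at 3.55% → £62,000 × 3.55% × 55/365 = £331.6575
2027-02-25 to 2027-12-31: 310 days at 2.35% → £62,000 × 2.35% × 310/365 = £1,237.4521
Total = £1,569.1096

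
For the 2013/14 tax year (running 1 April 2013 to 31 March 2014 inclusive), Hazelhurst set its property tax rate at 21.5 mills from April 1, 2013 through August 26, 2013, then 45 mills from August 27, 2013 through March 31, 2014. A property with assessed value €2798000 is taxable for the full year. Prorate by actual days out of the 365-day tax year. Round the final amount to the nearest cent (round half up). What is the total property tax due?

April 1 – August 26, 2013: 148 days at 21.5 mills → €2798000 × 2.15% × 148/365 = €24392.4274
August 27, 2013 – March 31, 2014: 217 days at 45 mills → €2798000 × 4.5% × 217/365 = €74856.0822
Total = €99248.5096

€99248.51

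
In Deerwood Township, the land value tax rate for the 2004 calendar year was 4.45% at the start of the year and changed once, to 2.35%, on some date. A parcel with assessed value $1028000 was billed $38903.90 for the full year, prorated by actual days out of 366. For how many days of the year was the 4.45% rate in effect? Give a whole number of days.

250 days

Let d = days at the first rate; then 366 − d days at the second rate.
$1028000 × [4.45%·d + 2.35%·(366−d)] / 366 = $38903.90
Solving gives d = 250, so the new rate took effect on September 7, 2004.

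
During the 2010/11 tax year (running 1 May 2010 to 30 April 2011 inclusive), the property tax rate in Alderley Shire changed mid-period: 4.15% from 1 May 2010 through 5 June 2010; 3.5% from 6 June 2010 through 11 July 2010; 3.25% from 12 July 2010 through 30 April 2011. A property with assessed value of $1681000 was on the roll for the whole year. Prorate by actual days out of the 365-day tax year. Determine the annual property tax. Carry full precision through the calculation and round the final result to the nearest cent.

$56539.17

1 May – 5 June 2010: 36 days at 4.15% → $1681000 × 4.15% × 36/365 = $6880.5863
6 June – 11 July 2010: 36 days at 3.5% → $1681000 × 3.5% × 36/365 = $5802.9041
12 July 2010 – 30 April 2011: 293 days at 3.25% → $1681000 × 3.25% × 293/365 = $43855.6781
Total = $56539.1685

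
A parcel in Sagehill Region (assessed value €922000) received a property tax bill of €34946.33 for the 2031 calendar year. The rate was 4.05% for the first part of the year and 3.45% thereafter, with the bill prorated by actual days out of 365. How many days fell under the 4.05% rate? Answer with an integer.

207 days

Let d = days at the first rate; then 365 − d days at the second rate.
€922000 × [4.05%·d + 3.45%·(365−d)] / 365 = €34946.33
Solving gives d = 207, so the new rate took effect on 27 Jul 2031.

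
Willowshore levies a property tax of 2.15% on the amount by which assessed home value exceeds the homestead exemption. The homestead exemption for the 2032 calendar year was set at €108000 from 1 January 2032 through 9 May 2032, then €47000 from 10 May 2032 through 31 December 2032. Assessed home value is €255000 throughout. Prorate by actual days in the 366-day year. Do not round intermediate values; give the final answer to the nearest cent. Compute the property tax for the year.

1 January – 9 May 2032: 130 days, exemption €108000 → (€255000 − €108000) × 2.15% × 130/366 = €1122.5820
10 May – 31 December 2032: 236 days, exemption €47000 → (€255000 − €47000) × 2.15% × 236/366 = €2883.5847
Total = €4006.1667

€4006.17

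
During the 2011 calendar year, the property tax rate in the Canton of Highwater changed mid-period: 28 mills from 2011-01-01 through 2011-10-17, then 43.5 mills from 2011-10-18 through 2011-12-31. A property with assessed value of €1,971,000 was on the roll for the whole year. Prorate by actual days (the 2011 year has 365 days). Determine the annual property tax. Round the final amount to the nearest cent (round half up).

2011-01-01 to 2011-10-17: 290 days at 28 mills → €1,971,000 × 2.8% × 290/365 = €43,848.0000
2011-10-18 to 2011-12-31: 75 days at 43.5 mills → €1,971,000 × 4.35% × 75/365 = €17,617.5000
Total = €61,465.5000

€61,465.50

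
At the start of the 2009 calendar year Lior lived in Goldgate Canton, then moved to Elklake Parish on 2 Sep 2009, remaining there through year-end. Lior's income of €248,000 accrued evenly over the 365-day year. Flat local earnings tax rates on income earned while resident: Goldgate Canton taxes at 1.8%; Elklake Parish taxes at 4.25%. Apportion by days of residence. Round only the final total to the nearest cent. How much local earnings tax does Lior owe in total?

Goldgate Canton, 1 Jan – 1 Sep 2009: 244 days → €248,000 × 1.8% × 244/365 = €2,984.1534
Elklake Parish, 2 Sep – 31 Dec 2009: 121 days → €248,000 × 4.25% × 121/365 = €3,494.0822
Total = €6,478.2356

€6,478.24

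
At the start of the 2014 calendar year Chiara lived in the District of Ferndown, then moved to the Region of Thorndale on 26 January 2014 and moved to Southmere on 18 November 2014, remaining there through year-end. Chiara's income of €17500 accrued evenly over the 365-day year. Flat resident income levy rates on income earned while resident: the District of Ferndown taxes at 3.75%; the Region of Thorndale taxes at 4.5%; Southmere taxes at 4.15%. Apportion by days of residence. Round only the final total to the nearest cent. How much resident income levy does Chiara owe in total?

€771.13

The District of Ferndown, 1 January – 25 January 2014: 25 days → €17500 × 3.75% × 25/365 = €44.9486
The Region of Thorndale, 26 January – 17 November 2014: 296 days → €17500 × 4.5% × 296/365 = €638.6301
Southmere, 18 November – 31 December 2014: 44 days → €17500 × 4.15% × 44/365 = €87.5479
Total = €771.1267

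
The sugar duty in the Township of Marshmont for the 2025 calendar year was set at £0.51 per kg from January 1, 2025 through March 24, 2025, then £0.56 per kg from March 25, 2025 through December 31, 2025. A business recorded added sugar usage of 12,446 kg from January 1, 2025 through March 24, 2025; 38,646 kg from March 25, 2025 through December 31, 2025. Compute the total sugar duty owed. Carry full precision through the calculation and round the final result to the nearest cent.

January 1 – March 24, 2025: 12,446 kg at £0.51/kg → £6347.46
March 25 – December 31, 2025: 38,646 kg at £0.56/kg → £21641.76

£27989.22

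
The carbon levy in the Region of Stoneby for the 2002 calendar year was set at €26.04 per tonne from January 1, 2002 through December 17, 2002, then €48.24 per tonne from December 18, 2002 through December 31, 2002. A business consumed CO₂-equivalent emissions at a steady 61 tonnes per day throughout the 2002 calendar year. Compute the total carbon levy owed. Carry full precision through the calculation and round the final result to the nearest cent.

January 1 – December 17, 2002: 351 days × 61 tonnes/day = 21,411 tonnes at €26.04/tonne → €557542.44
December 18 – December 31, 2002: 14 days × 61 tonnes/day = 854 tonnes at €48.24/tonne → €41196.96

€598739.40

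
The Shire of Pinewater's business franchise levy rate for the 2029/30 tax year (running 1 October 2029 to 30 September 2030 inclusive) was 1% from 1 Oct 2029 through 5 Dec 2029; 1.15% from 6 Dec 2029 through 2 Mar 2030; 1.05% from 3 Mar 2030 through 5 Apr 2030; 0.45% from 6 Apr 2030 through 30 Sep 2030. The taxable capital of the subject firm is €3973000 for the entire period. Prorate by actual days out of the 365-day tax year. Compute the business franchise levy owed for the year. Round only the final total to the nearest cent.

€30679.18

1 Oct – 5 Dec 2029: 66 days at 1% → €3973000 × 1% × 66/365 = €7184.0548
6 Dec 2029 – 2 Mar 2030: 87 days at 1.15% → €3973000 × 1.15% × 87/365 = €10890.3740
3 Mar – 5 Apr 2030: 34 days at 1.05% → €3973000 × 1.05% × 34/365 = €3885.9205
6 Apr – 30 Sep 2030: 178 days at 0.45% → €3973000 × 0.45% × 178/365 = €8718.8301
Total = €30679.1795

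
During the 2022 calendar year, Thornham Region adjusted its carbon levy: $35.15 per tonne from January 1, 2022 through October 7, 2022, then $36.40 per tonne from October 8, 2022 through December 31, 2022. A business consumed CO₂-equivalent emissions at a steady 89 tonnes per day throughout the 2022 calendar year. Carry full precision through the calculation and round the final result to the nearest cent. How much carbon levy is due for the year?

$1,151,304.00

January 1 – October 7, 2022: 280 days × 89 tonnes/day = 24,920 tonnes at $35.15/tonne → $875,938.00
October 8 – December 31, 2022: 85 days × 89 tonnes/day = 7,565 tonnes at $36.40/tonne → $275,366.00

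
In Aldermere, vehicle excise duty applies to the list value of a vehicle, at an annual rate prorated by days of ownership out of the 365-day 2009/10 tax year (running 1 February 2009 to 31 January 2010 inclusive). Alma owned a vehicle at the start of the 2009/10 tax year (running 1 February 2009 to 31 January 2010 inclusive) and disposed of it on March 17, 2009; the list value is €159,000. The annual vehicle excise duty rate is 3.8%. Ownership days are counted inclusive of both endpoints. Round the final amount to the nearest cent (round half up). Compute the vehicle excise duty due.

Days held (February 1 – March 17, 2009): 45 out of 365
Tax = €159,000 × 3.8% × 45/365 = €744.9041

€744.90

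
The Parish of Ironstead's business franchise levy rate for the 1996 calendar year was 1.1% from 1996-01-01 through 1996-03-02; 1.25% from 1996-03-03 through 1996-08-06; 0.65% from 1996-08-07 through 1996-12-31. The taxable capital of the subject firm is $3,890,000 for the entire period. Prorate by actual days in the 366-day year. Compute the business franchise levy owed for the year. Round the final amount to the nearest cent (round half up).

$38,262.30

1996-01-01 to 1996-03-02: 62 days at 1.1% → $3,890,000 × 1.1% × 62/366 = $7,248.5792
1996-03-03 to 1996-08-06: 157 days at 1.25% → $3,890,000 × 1.25% × 157/366 = $20,858.2650
1996-08-07 to 1996-12-31: 147 days at 0.65% → $3,890,000 × 0.65% × 147/366 = $10,155.4508
Total = $38,262.2951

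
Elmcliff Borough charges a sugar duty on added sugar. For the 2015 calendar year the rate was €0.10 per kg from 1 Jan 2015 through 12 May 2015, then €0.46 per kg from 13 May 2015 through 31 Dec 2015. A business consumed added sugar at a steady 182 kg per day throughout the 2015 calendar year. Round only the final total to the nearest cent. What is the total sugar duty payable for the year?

1 Jan – 12 May 2015: 132 days × 182 kg/day = 24,024 kg at €0.10/kg → €2,402.40
13 May – 31 Dec 2015: 233 days × 182 kg/day = 42,406 kg at €0.46/kg → €19,506.76

€21,909.16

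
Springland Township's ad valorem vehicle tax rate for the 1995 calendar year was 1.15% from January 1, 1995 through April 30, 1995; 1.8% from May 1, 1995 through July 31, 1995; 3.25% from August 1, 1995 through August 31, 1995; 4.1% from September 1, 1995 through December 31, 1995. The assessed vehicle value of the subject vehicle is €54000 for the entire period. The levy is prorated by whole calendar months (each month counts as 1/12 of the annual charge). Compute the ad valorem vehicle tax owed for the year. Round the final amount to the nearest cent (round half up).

€1334.25

January 1 – April 30, 1995: 4 months at 1.15% → €54000 × 1.15% × 4/12 = €207.0000
May 1 – July 31, 1995: 3 months at 1.8% → €54000 × 1.8% × 3/12 = €243.0000
August 1 – August 31, 1995: 1 month at 3.25% → €54000 × 3.25% × 1/12 = €146.2500
September 1 – December 31, 1995: 4 months at 4.1% → €54000 × 4.1% × 4/12 = €738.0000
Total = €1334.2500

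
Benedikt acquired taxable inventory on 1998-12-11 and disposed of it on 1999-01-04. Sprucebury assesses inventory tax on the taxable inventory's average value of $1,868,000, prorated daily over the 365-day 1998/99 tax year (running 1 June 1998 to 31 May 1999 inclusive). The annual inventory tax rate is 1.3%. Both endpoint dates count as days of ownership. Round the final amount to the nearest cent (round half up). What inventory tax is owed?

$1,663.29

Days held (1998-12-11 to 1999-01-04): 25 out of 365
Tax = $1,868,000 × 1.3% × 25/365 = $1,663.2877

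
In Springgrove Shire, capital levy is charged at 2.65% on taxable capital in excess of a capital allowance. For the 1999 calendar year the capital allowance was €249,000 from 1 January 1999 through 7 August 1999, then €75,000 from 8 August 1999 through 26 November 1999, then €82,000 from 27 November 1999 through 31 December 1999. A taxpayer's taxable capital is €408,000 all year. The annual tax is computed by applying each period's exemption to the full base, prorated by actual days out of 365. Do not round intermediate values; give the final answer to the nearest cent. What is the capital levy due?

1 January – 7 August 1999: 219 days, exemption €249,000 → (€408,000 − €249,000) × 2.65% × 219/365 = €2,528.1000
8 August – 26 November 1999: 111 days, exemption €75,000 → (€408,000 − €75,000) × 2.65% × 111/365 = €2,683.6151
27 November – 31 December 1999: 35 days, exemption €82,000 → (€408,000 − €82,000) × 2.65% × 35/365 = €828.3973
Total = €6,040.1123

€6,040.11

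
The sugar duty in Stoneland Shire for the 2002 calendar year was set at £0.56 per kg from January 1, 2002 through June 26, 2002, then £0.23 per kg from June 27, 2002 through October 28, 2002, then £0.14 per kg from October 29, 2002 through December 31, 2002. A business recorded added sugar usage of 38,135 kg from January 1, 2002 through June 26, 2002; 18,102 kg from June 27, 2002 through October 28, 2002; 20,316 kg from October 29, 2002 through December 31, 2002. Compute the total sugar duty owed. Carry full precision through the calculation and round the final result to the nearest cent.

January 1 – June 26, 2002: 38,135 kg at £0.56/kg → £21355.60
June 27 – October 28, 2002: 18,102 kg at £0.23/kg → £4163.46
October 29 – December 31, 2002: 20,316 kg at £0.14/kg → £2844.24

£28363.30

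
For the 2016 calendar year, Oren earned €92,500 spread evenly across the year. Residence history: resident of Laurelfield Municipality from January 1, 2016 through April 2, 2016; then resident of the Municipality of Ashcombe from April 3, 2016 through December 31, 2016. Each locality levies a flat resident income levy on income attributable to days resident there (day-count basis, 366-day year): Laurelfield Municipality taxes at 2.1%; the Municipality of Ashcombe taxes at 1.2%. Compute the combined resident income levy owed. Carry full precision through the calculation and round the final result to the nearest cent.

€1,321.54

Laurelfield Municipality, January 1 – April 2, 2016: 93 days → €92,500 × 2.1% × 93/366 = €493.5861
The Municipality of Ashcombe, April 3 – December 31, 2016: 273 days → €92,500 × 1.2% × 273/366 = €827.9508
Total = €1,321.5369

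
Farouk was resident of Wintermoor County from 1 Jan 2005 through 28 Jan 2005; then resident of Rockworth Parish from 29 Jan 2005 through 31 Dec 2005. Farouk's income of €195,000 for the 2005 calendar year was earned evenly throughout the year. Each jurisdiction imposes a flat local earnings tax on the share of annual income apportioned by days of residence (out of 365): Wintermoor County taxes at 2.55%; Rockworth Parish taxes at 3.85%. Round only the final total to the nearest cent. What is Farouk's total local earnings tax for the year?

Wintermoor County, 1 Jan – 28 Jan 2005: 28 days → €195,000 × 2.55% × 28/365 = €381.4521
Rockworth Parish, 29 Jan – 31 Dec 2005: 337 days → €195,000 × 3.85% × 337/365 = €6,931.5822
Total = €7,313.0342

€7,313.03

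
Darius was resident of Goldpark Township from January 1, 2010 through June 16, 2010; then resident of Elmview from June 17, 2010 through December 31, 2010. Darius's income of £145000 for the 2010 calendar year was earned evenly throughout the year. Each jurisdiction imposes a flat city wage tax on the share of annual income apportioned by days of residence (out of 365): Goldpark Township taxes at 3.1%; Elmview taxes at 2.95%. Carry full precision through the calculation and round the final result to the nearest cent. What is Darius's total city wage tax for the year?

£4377.01

Goldpark Township, January 1 – June 16, 2010: 167 days → £145000 × 3.1% × 167/365 = £2056.6164
Elmview, June 17 – December 31, 2010: 198 days → £145000 × 2.95% × 198/365 = £2320.3973
Total = £4377.0137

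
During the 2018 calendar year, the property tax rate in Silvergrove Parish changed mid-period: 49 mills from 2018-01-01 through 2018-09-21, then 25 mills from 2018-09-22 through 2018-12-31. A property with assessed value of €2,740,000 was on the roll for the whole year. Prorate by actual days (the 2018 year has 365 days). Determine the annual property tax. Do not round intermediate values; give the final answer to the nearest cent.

2018-01-01 to 2018-09-21: 264 days at 49 mills → €2,740,000 × 4.9% × 264/365 = €97,108.6027
2018-09-22 to 2018-12-31: 101 days at 25 mills → €2,740,000 × 2.5% × 101/365 = €18,954.7945
Total = €116,063.3973

€116,063.40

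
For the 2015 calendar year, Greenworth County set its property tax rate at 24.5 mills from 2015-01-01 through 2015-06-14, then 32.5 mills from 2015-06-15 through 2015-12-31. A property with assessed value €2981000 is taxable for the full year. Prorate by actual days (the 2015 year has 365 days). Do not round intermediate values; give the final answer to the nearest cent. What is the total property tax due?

€86101.90

2015-01-01 to 2015-06-14: 165 days at 24.5 mills → €2981000 × 2.45% × 165/365 = €33015.5959
2015-06-15 to 2015-12-31: 200 days at 32.5 mills → €2981000 × 3.25% × 200/365 = €53086.3014
Total = €86101.8973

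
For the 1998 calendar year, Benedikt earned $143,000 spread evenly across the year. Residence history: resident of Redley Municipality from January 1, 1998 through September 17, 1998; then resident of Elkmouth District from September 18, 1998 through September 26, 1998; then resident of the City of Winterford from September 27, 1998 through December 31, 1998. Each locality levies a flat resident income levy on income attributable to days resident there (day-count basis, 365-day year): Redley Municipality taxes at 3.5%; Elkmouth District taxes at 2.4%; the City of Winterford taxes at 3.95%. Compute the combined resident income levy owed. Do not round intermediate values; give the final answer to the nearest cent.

Redley Municipality, January 1 – September 17, 1998: 260 days → $143,000 × 3.5% × 260/365 = $3,565.2055
Elkmouth District, September 18 – September 26, 1998: 9 days → $143,000 × 2.4% × 9/365 = $84.6247
The City of Winterford, September 27 – December 31, 1998: 96 days → $143,000 × 3.95% × 96/365 = $1,485.6329
Total = $5,135.4630

$5,135.46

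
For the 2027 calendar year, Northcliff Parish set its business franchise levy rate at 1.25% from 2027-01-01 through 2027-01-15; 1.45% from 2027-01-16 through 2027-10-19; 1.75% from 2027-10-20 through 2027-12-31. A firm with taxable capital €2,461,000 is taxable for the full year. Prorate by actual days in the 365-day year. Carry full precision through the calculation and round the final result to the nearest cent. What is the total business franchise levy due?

2027-01-01 to 2027-01-15: 15 days at 1.25% → €2,461,000 × 1.25% × 15/365 = €1,264.2123
2027-01-16 to 2027-10-19: 277 days at 1.45% → €2,461,000 × 1.45% × 277/365 = €27,081.1137
2027-10-20 to 2027-12-31: 73 days at 1.75% → €2,461,000 × 1.75% × 73/365 = €8,613.5000
Total = €36,958.8260

€36,958.83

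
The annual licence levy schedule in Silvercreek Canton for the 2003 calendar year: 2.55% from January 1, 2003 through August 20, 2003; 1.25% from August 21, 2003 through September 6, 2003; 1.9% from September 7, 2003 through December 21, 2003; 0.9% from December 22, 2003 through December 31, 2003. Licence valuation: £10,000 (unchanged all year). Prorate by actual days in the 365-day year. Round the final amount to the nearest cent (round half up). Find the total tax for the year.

January 1 – August 20, 2003: 232 days at 2.55% → £10,000 × 2.55% × 232/365 = £162.0822
August 21 – September 6, 2003: 17 days at 1.25% → £10,000 × 1.25% × 17/365 = £5.8219
September 7 – December 21, 2003: 106 days at 1.9% → £10,000 × 1.9% × 106/365 = £55.1781
December 22 – December 31, 2003: 10 days at 0.9% → £10,000 × 0.9% × 10/365 = £2.4658
Total = £225.5479

£225.55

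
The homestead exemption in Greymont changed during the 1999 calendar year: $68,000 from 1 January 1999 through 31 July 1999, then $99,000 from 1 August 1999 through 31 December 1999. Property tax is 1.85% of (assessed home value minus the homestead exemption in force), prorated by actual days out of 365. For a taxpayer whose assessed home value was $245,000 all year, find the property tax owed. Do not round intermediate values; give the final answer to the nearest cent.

1 January – 31 July 1999: 212 days, exemption $68,000 → ($245,000 − $68,000) × 1.85% × 212/365 = $1,901.9014
1 August – 31 December 1999: 153 days, exemption $99,000 → ($245,000 − $99,000) × 1.85% × 153/365 = $1,132.2000
Total = $3,034.1014

$3,034.10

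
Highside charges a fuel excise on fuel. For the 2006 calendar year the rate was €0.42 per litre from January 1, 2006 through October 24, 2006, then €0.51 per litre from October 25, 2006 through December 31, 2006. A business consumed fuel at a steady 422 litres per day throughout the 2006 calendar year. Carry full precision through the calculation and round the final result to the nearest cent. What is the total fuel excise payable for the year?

€67275.24

January 1 – October 24, 2006: 297 days × 422 litres/day = 125,334 litres at €0.42/litre → €52640.28
October 25 – December 31, 2006: 68 days × 422 litres/day = 28,696 litres at €0.51/litre → €14634.96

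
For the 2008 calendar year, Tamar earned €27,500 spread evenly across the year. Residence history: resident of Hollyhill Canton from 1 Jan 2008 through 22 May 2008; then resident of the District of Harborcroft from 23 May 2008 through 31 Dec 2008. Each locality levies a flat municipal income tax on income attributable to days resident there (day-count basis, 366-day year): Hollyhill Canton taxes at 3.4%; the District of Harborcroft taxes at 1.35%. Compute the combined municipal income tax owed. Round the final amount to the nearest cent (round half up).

€591.51

Hollyhill Canton, 1 Jan – 22 May 2008: 143 days → €27,500 × 3.4% × 143/366 = €365.3142
The District of Harborcroft, 23 May – 31 Dec 2008: 223 days → €27,500 × 1.35% × 223/366 = €226.1988
Total = €591.5130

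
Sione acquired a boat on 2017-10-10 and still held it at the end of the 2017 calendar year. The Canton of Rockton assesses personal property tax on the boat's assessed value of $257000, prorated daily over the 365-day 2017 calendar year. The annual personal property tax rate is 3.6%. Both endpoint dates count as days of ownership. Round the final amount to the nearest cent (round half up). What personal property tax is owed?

$2103.88

Days held (2017-10-10 to 2017-12-31): 83 out of 365
Tax = $257000 × 3.6% × 83/365 = $2103.8795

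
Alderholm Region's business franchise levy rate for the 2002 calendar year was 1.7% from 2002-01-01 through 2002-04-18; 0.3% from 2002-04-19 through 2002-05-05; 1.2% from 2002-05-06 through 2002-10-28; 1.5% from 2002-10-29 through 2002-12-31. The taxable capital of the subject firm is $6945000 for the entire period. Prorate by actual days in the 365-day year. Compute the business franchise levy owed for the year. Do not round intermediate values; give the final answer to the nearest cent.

2002-01-01 to 2002-04-18: 108 days at 1.7% → $6945000 × 1.7% × 108/365 = $34934.3014
2002-04-19 to 2002-05-05: 17 days at 0.3% → $6945000 × 0.3% × 17/365 = $970.3973
2002-05-06 to 2002-10-28: 176 days at 1.2% → $6945000 × 1.2% × 176/365 = $40185.8630
2002-10-29 to 2002-12-31: 64 days at 1.5% → $6945000 × 1.5% × 64/365 = $18266.3014
Total = $94356.8630

$94356.86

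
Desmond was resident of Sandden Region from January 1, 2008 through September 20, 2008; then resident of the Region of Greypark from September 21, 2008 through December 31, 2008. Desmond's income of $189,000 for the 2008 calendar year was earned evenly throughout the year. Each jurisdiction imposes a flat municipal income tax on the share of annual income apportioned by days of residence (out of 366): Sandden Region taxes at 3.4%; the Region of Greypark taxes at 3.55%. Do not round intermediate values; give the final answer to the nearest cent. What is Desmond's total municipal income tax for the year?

Sandden Region, January 1 – September 20, 2008: 264 days → $189,000 × 3.4% × 264/366 = $4,635.1475
The Region of Greypark, September 21 – December 31, 2008: 102 days → $189,000 × 3.55% × 102/366 = $1,869.8607
Total = $6,505.0082

$6,505.01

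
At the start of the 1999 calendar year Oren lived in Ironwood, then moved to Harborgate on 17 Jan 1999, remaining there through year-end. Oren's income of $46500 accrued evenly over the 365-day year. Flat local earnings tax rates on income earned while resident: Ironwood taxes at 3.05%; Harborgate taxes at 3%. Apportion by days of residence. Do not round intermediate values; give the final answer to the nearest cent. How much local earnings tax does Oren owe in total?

$1396.02

Ironwood, 1 Jan – 16 Jan 1999: 16 days → $46500 × 3.05% × 16/365 = $62.1699
Harborgate, 17 Jan – 31 Dec 1999: 349 days → $46500 × 3% × 349/365 = $1333.8493
Total = $1396.0192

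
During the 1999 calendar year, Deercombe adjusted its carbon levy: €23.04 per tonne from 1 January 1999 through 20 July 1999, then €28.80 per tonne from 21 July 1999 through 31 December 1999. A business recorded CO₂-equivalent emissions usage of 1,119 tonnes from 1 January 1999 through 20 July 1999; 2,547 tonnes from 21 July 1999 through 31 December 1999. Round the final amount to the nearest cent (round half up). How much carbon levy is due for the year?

1 January – 20 July 1999: 1,119 tonnes at €23.04/tonne → €25781.76
21 July – 31 December 1999: 2,547 tonnes at €28.80/tonne → €73353.60

€99135.36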